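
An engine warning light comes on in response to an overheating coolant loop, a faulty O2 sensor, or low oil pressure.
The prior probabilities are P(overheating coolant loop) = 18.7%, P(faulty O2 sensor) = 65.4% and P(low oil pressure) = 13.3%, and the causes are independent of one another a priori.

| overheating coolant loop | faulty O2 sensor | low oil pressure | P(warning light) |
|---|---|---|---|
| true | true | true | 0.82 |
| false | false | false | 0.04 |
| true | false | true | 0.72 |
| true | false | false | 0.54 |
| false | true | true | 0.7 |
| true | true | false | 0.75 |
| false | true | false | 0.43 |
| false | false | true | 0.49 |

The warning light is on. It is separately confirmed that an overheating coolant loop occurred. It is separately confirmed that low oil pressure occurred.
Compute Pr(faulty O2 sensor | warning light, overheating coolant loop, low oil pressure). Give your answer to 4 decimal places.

Enumerate both values of faulty O2 sensor and weight by the priors:
  P(warning light | overheating coolant loop, low oil pressure) = 0.72×0.346 + 0.82×0.654
        = 0.249120 + 0.536280 = 0.785400
Configurations with faulty O2 sensor contribute 0.536280, so
  P(faulty O2 sensor | warning light, overheating coolant loop, low oil pressure) = 0.536280 / 0.785400 ≈ 0.6828

Pr(faulty O2 sensor | warning light, overheating coolant loop, low oil pressure) ≈ 0.6828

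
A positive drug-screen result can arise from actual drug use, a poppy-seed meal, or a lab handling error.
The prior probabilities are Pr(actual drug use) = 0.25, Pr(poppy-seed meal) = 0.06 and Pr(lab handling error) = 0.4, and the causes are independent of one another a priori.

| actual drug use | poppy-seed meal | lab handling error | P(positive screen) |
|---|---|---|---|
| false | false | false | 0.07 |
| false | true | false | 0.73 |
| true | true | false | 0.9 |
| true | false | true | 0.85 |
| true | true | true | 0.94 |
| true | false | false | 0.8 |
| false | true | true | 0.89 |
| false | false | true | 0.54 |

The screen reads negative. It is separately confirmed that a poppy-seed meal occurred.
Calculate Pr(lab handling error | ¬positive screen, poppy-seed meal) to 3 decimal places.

Pr(lab handling error | ¬positive screen, poppy-seed meal) ≈ 0.222

Numerator (weight on configurations with lab handling error): 0.033000 + 0.006000 = 0.039000
Normalizer over all consistent configurations: 0.27·0.75·0.6 + 0.11·0.75·0.4 + 0.1·0.25·0.6 + 0.06·0.25·0.4 = 0.175500
P(lab handling error | ¬positive screen, poppy-seed meal) = 0.039000/0.175500 ≈ 0.222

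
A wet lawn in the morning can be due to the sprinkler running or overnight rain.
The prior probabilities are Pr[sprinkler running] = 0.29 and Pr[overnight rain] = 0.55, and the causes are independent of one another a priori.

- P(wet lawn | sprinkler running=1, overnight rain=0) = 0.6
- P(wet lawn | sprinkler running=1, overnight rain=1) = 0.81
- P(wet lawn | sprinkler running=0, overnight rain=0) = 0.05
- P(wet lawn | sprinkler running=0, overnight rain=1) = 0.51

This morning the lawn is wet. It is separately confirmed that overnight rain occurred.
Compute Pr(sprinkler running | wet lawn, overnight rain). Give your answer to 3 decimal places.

Numerator (weight on configurations with sprinkler running): 0.81·0.29 = 0.234900
Denominator P(wet lawn | overnight rain): 0.51·0.71 + 0.81·0.29 = 0.597000
Posterior = 0.234900 / 0.597000 ≈ 0.393

Pr(sprinkler running | wet lawn, overnight rain) ≈ 0.393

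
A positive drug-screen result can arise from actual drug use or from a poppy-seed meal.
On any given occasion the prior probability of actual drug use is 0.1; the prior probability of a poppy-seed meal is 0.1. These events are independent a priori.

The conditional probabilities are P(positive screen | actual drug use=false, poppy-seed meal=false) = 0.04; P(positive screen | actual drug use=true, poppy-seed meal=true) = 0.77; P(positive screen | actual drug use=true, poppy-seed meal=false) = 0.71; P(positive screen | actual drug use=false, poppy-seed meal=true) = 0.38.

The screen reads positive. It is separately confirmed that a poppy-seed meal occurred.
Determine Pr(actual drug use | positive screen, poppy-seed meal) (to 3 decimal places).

Pr(actual drug use | positive screen, poppy-seed meal) ≈ 0.184

P(positive screen | poppy-seed meal) = 0.38·0.9 + 0.77·0.1 = 0.342000 + 0.077000 = 0.419000
The actual drug use-present share is 0.77·0.1 = 0.077000.
So P(actual drug use | positive screen, poppy-seed meal) = 0.077000/0.419000 ≈ 0.184.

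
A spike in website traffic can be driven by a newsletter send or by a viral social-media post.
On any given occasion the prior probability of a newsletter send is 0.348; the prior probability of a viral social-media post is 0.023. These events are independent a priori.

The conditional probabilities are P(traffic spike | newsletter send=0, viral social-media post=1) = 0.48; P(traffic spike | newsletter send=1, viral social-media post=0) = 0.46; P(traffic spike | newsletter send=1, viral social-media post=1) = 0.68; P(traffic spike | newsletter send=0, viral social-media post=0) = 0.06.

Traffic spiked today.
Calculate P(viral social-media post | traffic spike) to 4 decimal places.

Numerator (weight on configurations with viral social-media post): 0.007198 + 0.005443 = 0.012641
Normalizer over all consistent configurations: 0.06·0.652·0.977 + 0.48·0.652·0.023 + 0.46·0.348·0.977 + 0.68·0.348·0.023 = 0.207259
P(viral social-media post | traffic spike) = 0.012641/0.207259 ≈ 0.0610

P(viral social-media post | traffic spike) ≈ 0.0610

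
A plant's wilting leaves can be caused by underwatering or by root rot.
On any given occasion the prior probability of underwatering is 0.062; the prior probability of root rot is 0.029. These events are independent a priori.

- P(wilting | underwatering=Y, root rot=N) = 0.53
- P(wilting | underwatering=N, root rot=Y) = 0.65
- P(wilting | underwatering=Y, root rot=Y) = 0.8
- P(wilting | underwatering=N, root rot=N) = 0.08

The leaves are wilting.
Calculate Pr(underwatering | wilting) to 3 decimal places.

P(wilting) = 0.08·0.938·0.971 + 0.65·0.938·0.029 + 0.53·0.062·0.971 + 0.8·0.062·0.029 = 0.072864 + 0.017681 + 0.031907 + 0.001438 = 0.123890
Of this, 0.033345 comes from 0.031907 + 0.001438 (the underwatering=true cases).
Hence the posterior is 0.033345/0.123890 ≈ 0.269.

Pr(underwatering | wilting) ≈ 0.269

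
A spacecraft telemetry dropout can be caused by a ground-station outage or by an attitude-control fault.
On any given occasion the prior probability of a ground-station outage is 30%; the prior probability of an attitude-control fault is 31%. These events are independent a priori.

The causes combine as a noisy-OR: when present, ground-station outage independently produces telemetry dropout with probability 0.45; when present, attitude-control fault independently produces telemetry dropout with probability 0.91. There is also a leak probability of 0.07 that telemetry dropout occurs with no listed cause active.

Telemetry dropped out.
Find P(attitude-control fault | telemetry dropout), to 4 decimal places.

P(attitude-control fault | telemetry dropout) ≈ 0.6806

Under noisy-OR, P(telemetry dropout | causes) = 1 − (1−0.07)·∏(1−qᵢ) over the active causes.
Enumerate the 4 (ground-station outage, attitude-control fault) configurations and weight by the priors:
  P(telemetry dropout) = 0.07·0.7·0.69 + 0.9163·0.7·0.31 + 0.4885·0.3·0.69 + 0.953965·0.3·0.31
        = 0.033810 + 0.198837 + 0.101119 + 0.088719 = 0.422485
Configurations with attitude-control fault contribute 0.287556, so
  P(attitude-control fault | telemetry dropout) = 0.287556 / 0.422485 ≈ 0.6806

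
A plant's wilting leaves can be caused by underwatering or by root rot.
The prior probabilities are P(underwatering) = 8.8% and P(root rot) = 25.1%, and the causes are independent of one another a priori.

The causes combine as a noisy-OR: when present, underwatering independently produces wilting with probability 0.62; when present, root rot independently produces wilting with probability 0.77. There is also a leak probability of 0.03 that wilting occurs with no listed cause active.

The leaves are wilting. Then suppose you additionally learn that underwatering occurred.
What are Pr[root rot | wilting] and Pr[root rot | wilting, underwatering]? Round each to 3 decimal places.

Under noisy-OR, P(wilting | causes) = 1 − (1−0.03)·∏(1−qᵢ) over the active causes.
Enumerate the 4 (underwatering, root rot) configurations and weight by the priors:
  P(wilting) = 0.03*0.912*0.749 + 0.7769*0.912*0.251 + 0.6314*0.088*0.749 + 0.915222*0.088*0.251
        = 0.020493 + 0.177842 + 0.041617 + 0.020215 = 0.260167
Configurations with root rot contribute 0.198057, so
  P(root rot | wilting) = 0.198057 / 0.260167 ≈ 0.761

Now also conditioning on underwatering=true:
P(wilting | underwatering) = 0.6314*0.749 + 0.915222*0.251 = 0.472919 + 0.229721 = 0.702640
The root rot-present share is 0.915222*0.251 = 0.229721.
P(root rot | wilting, underwatering) = 0.229721 / 0.702640 ≈ 0.327

Pr[root rot | wilting] ≈ 0.761; Pr[root rot | wilting, underwatering] ≈ 0.327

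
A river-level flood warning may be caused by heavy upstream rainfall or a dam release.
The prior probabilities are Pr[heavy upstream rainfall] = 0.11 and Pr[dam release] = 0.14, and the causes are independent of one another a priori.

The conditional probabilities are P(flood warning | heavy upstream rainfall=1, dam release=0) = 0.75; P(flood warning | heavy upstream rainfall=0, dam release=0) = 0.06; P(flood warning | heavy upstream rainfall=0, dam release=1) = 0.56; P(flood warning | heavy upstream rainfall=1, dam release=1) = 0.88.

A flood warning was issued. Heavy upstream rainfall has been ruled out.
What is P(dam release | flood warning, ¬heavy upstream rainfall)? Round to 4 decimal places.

Sum P(flood warning|·) weighted by the priors over both values of dam release:
  P(flood warning | ¬heavy upstream rainfall) = 0.06·0.86 + 0.56·0.14
        = 0.051600 + 0.078400 = 0.130000
The terms with dam release present sum to 0.078400, so
  P(dam release | flood warning, ¬heavy upstream rainfall) = 0.078400 / 0.130000 ≈ 0.6031

P(dam release | flood warning, ¬heavy upstream rainfall) ≈ 0.6031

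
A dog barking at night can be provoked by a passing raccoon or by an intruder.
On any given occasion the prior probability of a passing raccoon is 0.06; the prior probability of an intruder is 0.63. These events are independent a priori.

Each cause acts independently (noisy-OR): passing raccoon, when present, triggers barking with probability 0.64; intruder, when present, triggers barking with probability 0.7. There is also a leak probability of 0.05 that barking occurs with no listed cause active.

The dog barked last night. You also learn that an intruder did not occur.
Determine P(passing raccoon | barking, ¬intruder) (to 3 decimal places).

Under noisy-OR, P(barking | causes) = 1 − (1−0.05)·∏(1−qᵢ) over the active causes.
P(barking | ¬intruder) = 0.05×0.94 + 0.658×0.06 = 0.047000 + 0.039480 = 0.086480
Of this, 0.039480 comes from 0.658×0.06 (the passing raccoon=true cases).
P(passing raccoon | barking, ¬intruder) = 0.039480 / 0.086480 ≈ 0.457

P(passing raccoon | barking, ¬intruder) ≈ 0.457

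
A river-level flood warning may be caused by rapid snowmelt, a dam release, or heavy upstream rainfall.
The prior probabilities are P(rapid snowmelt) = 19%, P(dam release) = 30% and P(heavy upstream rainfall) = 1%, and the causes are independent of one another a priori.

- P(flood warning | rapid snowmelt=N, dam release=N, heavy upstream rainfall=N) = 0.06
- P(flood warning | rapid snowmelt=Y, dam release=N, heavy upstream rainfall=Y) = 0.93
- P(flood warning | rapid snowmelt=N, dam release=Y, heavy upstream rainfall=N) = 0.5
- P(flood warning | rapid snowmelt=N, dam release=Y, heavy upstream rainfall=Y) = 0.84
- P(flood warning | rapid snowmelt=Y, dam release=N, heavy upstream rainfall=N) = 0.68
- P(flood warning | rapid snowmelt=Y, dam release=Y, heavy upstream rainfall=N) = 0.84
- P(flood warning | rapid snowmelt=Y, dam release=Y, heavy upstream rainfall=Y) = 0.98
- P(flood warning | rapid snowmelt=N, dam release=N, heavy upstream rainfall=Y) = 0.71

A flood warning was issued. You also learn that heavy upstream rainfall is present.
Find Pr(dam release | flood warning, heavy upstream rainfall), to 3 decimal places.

Pr(dam release | flood warning, heavy upstream rainfall) ≈ 0.331

By total probability over the 4 (rapid snowmelt, dam release) configurations:
  P(flood warning | heavy upstream rainfall) = 0.71×0.81×0.7 + 0.84×0.81×0.3 + 0.93×0.19×0.7 + 0.98×0.19×0.3
        = 0.402570 + 0.204120 + 0.123690 + 0.055860 = 0.786240
The terms with dam release present sum to 0.259980, so
  P(dam release | flood warning, heavy upstream rainfall) = 0.259980 / 0.786240 ≈ 0.331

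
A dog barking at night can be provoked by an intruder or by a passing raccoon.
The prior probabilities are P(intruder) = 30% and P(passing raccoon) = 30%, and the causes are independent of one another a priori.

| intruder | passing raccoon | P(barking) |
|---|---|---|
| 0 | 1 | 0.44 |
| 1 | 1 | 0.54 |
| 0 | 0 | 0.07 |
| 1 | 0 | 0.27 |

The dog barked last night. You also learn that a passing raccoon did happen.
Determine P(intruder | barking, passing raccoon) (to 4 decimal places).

P(intruder | barking, passing raccoon) ≈ 0.3447

For the numerator, keep only intruder=true terms: 0.54·0.3 = 0.162000
The normalizing constant is 0.44·0.7 + 0.54·0.3 = 0.470000
P(intruder | barking, passing raccoon) = 0.162000/0.470000 ≈ 0.3447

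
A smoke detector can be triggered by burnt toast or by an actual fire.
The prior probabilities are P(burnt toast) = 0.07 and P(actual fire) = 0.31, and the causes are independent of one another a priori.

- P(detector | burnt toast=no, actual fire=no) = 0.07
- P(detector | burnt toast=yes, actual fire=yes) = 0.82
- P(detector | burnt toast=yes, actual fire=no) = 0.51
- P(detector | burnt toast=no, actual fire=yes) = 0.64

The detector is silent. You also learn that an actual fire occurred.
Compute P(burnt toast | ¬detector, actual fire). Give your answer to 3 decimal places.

P(burnt toast | ¬detector, actual fire) ≈ 0.036

By total probability over both values of burnt toast:
  P(¬detector | actual fire) = 0.36*0.93 + 0.18*0.07
        = 0.334800 + 0.012600 = 0.347400
Configurations with burnt toast contribute 0.012600, so
  P(burnt toast | ¬detector, actual fire) = 0.012600 / 0.347400 ≈ 0.036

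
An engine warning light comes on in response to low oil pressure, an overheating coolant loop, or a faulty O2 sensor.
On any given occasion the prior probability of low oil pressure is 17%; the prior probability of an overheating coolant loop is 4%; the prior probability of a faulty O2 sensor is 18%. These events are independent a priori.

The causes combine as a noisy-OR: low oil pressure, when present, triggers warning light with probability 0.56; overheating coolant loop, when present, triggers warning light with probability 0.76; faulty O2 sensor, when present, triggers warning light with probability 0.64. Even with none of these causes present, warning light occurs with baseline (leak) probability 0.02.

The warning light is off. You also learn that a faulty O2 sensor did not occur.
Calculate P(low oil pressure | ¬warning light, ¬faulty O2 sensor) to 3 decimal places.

Under noisy-OR, P(warning light | causes) = 1 − (1−0.02)·∏(1−qᵢ) over the active causes.
For the numerator, keep only low oil pressure=true terms: 0.070372 + 0.000704 = 0.071076
The normalizing constant is 0.98*0.83*0.96 + 0.2352*0.83*0.04 + 0.4312*0.17*0.96 + 0.103488*0.17*0.04 = 0.859749
P(low oil pressure | ¬warning light, ¬faulty O2 sensor) = 0.071076/0.859749 ≈ 0.083

P(low oil pressure | ¬warning light, ¬faulty O2 sensor) ≈ 0.083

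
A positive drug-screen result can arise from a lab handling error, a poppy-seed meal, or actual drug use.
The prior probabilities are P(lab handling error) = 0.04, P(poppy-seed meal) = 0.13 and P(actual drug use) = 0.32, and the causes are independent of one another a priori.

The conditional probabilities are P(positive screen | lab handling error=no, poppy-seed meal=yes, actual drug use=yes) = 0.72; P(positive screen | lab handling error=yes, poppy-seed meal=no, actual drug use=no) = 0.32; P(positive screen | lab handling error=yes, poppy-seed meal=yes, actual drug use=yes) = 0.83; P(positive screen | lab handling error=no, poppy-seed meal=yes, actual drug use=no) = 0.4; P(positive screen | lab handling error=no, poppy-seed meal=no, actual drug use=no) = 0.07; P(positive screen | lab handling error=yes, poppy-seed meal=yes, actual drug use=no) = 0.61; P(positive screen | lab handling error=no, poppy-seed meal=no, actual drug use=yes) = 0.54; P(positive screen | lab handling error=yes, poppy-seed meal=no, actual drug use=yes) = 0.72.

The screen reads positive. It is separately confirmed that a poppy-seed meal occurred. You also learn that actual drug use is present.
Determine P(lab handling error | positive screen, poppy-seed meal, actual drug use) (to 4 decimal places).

For the numerator, keep only lab handling error=true terms: 0.83·0.04 = 0.033200
Normalizer over all consistent configurations: 0.72·0.96 + 0.83·0.04 = 0.724400
P(lab handling error | positive screen, poppy-seed meal, actual drug use) = 0.033200/0.724400 ≈ 0.0458

P(lab handling error | positive screen, poppy-seed meal, actual drug use) ≈ 0.0458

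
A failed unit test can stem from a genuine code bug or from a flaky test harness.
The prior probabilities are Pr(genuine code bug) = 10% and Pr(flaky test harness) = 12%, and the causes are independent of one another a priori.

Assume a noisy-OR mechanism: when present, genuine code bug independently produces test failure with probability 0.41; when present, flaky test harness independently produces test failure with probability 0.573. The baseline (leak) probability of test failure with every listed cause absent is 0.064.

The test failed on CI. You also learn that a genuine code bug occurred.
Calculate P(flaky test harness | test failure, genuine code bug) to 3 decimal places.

Under noisy-OR, P(test failure | causes) = 1 − (1−0.064)·∏(1−qᵢ) over the active causes.
Weight on flaky test harness=true, given the evidence: 0.764194*0.12 = 0.091703
Denominator P(test failure | genuine code bug): 0.44776*0.88 + 0.764194*0.12 = 0.485732
P(flaky test harness | test failure, genuine code bug) = 0.091703/0.485732 ≈ 0.189

P(flaky test harness | test failure, genuine code bug) ≈ 0.189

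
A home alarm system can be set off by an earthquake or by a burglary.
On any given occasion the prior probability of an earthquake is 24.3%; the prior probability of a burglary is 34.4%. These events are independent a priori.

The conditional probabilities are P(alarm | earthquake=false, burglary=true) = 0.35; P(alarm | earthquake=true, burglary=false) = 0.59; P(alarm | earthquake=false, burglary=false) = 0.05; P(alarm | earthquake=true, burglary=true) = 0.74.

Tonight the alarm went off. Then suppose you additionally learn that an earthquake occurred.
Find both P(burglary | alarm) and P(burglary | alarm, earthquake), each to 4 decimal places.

Numerator (weight on configurations with burglary): 0.091143 + 0.061858 = 0.153001
Denominator P(alarm): 0.05*0.757*0.656 + 0.35*0.757*0.344 + 0.59*0.243*0.656 + 0.74*0.243*0.344 = 0.271882
P(burglary | alarm) = 0.153001/0.271882 ≈ 0.5627

Now also conditioning on earthquake=true:
Weight on burglary=true, given the evidence: 0.74×0.344 = 0.254560
Normalizer over all consistent configurations: 0.59×0.656 + 0.74×0.344 = 0.641600
Posterior = 0.254560 / 0.641600 ≈ 0.3968

P(burglary | alarm) ≈ 0.5627; P(burglary | alarm, earthquake) ≈ 0.3968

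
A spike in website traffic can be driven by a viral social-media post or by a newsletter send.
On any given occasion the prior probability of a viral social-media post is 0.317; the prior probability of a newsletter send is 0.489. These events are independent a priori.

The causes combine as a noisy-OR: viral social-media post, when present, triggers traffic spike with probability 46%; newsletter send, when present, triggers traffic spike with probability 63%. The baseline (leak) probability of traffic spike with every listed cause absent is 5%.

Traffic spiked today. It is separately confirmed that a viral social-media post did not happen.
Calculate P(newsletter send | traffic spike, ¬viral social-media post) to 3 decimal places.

P(newsletter send | traffic spike, ¬viral social-media post) ≈ 0.925

Under noisy-OR, P(traffic spike | causes) = 1 − (1−0.05)·∏(1−qᵢ) over the active causes.
By total probability over both values of newsletter send:
  P(traffic spike | ¬viral social-media post) = 0.05×0.511 + 0.6485×0.489
        = 0.025550 + 0.317116 = 0.342666
Configurations with newsletter send contribute 0.317116, so
  P(newsletter send | traffic spike, ¬viral social-media post) = 0.317116 / 0.342666 ≈ 0.925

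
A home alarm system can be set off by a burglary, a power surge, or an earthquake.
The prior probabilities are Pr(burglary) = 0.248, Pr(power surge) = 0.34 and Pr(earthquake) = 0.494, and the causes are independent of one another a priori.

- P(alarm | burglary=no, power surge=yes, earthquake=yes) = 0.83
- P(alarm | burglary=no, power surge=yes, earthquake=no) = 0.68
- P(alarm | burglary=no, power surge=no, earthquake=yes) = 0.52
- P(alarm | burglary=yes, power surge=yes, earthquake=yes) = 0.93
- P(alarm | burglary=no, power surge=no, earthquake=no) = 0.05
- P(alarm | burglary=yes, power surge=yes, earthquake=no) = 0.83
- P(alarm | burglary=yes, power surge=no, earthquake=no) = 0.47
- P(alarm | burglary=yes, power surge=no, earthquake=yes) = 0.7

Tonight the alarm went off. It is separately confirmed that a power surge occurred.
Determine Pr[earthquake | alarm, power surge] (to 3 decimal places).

P(alarm | power surge) = 0.68×0.752×0.506 + 0.83×0.752×0.494 + 0.83×0.248×0.506 + 0.93×0.248×0.494 = 0.258748 + 0.308335 + 0.104155 + 0.113936 = 0.785174
Of this, 0.422271 comes from 0.308335 + 0.113936 (the earthquake=true cases).
Hence the posterior is 0.422271/0.785174 ≈ 0.538.

Pr[earthquake | alarm, power surge] ≈ 0.538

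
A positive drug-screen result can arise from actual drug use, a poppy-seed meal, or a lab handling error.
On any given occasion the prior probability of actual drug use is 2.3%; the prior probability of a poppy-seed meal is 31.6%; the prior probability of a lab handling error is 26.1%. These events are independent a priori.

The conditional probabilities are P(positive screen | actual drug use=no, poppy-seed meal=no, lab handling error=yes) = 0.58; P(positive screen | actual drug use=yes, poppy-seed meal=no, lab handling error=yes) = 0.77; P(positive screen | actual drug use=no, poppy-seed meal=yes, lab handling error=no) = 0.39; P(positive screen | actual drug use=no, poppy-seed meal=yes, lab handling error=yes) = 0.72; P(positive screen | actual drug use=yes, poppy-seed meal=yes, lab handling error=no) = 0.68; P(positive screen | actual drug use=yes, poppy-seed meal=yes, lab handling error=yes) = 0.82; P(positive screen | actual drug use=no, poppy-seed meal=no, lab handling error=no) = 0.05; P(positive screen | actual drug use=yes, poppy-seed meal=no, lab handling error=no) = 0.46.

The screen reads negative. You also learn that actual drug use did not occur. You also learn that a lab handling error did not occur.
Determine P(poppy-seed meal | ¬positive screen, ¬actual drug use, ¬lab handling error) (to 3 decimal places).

P(poppy-seed meal | ¬positive screen, ¬actual drug use, ¬lab handling error) ≈ 0.229

For the numerator, keep only poppy-seed meal=true terms: 0.61×0.316 = 0.192760
The normalizing constant is 0.95×0.684 + 0.61×0.316 = 0.842560
Posterior = 0.192760 / 0.842560 ≈ 0.229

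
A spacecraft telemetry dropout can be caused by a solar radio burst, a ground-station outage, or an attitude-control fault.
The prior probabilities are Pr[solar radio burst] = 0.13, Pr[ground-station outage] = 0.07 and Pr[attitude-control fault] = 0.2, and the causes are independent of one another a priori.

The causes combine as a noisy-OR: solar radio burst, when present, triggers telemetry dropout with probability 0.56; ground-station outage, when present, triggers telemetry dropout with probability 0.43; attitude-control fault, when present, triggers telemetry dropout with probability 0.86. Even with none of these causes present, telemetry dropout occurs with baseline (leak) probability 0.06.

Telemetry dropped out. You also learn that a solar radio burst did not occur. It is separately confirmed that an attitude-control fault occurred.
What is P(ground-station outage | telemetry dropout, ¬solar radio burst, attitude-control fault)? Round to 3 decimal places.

P(ground-station outage | telemetry dropout, ¬solar radio burst, attitude-control fault) ≈ 0.074

Under noisy-OR, P(telemetry dropout | causes) = 1 − (1−0.06)·∏(1−qᵢ) over the active causes.
For the numerator, keep only ground-station outage=true terms: 0.924988*0.07 = 0.064749
Normalizer over all consistent configurations: 0.8684*0.93 + 0.924988*0.07 = 0.872361
P(ground-station outage | telemetry dropout, ¬solar radio burst, attitude-control fault) = 0.064749/0.872361 ≈ 0.074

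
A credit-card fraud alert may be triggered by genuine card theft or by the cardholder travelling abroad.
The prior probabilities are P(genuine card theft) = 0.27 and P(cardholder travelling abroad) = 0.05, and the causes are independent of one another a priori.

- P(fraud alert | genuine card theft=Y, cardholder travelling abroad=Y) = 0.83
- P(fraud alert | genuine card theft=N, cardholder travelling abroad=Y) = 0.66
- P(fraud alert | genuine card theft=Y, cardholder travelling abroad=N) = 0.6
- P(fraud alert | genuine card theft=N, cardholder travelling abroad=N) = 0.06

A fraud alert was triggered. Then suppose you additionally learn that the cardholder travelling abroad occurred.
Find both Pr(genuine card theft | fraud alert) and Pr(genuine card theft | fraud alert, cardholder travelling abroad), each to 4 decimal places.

Pr(genuine card theft | fraud alert) ≈ 0.7153; Pr(genuine card theft | fraud alert, cardholder travelling abroad) ≈ 0.3175

P(fraud alert) = 0.06·0.73·0.95 + 0.66·0.73·0.05 + 0.6·0.27·0.95 + 0.83·0.27·0.05 = 0.041610 + 0.024090 + 0.153900 + 0.011205 = 0.230805
Restricting to configurations with genuine card theft present: 0.153900 + 0.011205 = 0.165105.
So P(genuine card theft | fraud alert) = 0.165105/0.230805 ≈ 0.7153.

With the extra evidence:
Weight on genuine card theft=true, given the evidence: 0.83*0.27 = 0.224100
The normalizing constant is 0.66*0.73 + 0.83*0.27 = 0.705900
Posterior = 0.224100 / 0.705900 ≈ 0.3175
Conditioning on cardholder travelling abroad lowers the posterior on genuine card theft: the classic explaining-away effect in a common-effect structure.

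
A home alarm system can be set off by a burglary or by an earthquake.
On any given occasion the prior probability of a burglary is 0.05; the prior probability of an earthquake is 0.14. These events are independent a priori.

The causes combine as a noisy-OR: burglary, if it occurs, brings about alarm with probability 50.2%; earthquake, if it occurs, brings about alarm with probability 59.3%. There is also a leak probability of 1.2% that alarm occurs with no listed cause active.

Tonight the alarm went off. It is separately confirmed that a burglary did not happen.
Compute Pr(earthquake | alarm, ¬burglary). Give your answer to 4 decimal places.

Pr(earthquake | alarm, ¬burglary) ≈ 0.8902

Under noisy-OR, P(alarm | causes) = 1 − (1−0.012)·∏(1−qᵢ) over the active causes.
Numerator (weight on configurations with earthquake): 0.597884×0.14 = 0.083704
Denominator P(alarm | ¬burglary): 0.012×0.86 + 0.597884×0.14 = 0.094024
Posterior = 0.083704 / 0.094024 ≈ 0.8902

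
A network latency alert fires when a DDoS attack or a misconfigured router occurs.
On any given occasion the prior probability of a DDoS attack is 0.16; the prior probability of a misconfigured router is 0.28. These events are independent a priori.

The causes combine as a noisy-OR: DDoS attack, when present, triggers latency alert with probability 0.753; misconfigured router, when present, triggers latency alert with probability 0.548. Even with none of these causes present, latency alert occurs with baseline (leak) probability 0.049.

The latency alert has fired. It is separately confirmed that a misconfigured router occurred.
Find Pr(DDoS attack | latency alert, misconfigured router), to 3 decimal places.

Pr(DDoS attack | latency alert, misconfigured router) ≈ 0.230

Under noisy-OR, P(latency alert | causes) = 1 − (1−0.049)·∏(1−qᵢ) over the active causes.
Enumerate both values of DDoS attack and weight by the priors:
  P(latency alert | misconfigured router) = 0.570148*0.84 + 0.893827*0.16
        = 0.478924 + 0.143012 = 0.621936
Configurations with DDoS attack contribute 0.143012, so
  P(DDoS attack | latency alert, misconfigured router) = 0.143012 / 0.621936 ≈ 0.230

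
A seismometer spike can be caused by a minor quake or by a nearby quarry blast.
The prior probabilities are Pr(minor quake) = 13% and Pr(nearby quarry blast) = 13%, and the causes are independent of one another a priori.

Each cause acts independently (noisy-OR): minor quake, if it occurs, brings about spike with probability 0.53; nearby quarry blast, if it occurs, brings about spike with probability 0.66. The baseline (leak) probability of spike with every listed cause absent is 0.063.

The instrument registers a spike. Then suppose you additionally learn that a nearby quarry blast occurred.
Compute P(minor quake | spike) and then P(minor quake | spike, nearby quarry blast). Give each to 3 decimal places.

P(minor quake | spike) ≈ 0.384; P(minor quake | spike, nearby quarry blast) ≈ 0.157

Under noisy-OR, P(spike | causes) = 1 − (1−0.063)·∏(1−qᵢ) over the active causes.
By total probability over the 4 (minor quake, nearby quarry blast) configurations:
  P(spike) = 0.063*0.87*0.87 + 0.68142*0.87*0.13 + 0.55961*0.13*0.87 + 0.850267*0.13*0.13
        = 0.047685 + 0.077069 + 0.063292 + 0.014370 = 0.202416
Configurations with minor quake contribute 0.077662, so
  P(minor quake | spike) = 0.077662 / 0.202416 ≈ 0.384

Now also conditioning on nearby quarry blast=true:
Numerator (weight on configurations with minor quake): 0.850267×0.13 = 0.110535
Denominator P(spike | nearby quarry blast): 0.68142×0.87 + 0.850267×0.13 = 0.703370
P(minor quake | spike, nearby quarry blast) = 0.110535/0.703370 ≈ 0.157
The drop from 0.384 to 0.157 is the explaining-away (discounting) effect.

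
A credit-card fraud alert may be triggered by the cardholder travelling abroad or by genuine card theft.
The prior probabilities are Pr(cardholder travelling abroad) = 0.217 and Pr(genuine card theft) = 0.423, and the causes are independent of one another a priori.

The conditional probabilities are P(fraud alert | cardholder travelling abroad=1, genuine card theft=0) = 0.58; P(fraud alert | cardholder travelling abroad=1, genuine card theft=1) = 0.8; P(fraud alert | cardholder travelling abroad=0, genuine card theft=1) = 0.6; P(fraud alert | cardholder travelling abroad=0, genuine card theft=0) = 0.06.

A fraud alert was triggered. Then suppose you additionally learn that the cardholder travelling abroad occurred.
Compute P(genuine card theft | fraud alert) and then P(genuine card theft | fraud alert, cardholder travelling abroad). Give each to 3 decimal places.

Enumerate the 4 (cardholder travelling abroad, genuine card theft) configurations and weight by the priors:
  P(fraud alert) = 0.06·0.783·0.577 + 0.6·0.783·0.423 + 0.58·0.217·0.577 + 0.8·0.217·0.423
        = 0.027107 + 0.198725 + 0.072621 + 0.073433 = 0.371886
Keeping only the genuine card theft-present terms gives 0.272158, so
  P(genuine card theft | fraud alert) = 0.272158 / 0.371886 ≈ 0.732

Now condition on the additional information:
Sum P(fraud alert|·) weighted by the priors over both values of genuine card theft:
  P(fraud alert | cardholder travelling abroad) = 0.58×0.577 + 0.8×0.423
        = 0.334660 + 0.338400 = 0.673060
Keeping only the genuine card theft-present terms gives 0.338400, so
  P(genuine card theft | fraud alert, cardholder travelling abroad) = 0.338400 / 0.673060 ≈ 0.503

P(genuine card theft | fraud alert) ≈ 0.732; P(genuine card theft | fraud alert, cardholder travelling abroad) ≈ 0.503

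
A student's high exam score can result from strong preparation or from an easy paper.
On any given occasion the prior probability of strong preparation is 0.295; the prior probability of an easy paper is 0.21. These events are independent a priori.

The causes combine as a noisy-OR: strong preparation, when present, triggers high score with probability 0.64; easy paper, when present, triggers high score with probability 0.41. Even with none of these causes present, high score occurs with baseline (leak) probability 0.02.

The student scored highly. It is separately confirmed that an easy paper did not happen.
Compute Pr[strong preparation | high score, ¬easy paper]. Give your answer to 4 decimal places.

Under noisy-OR, P(high score | causes) = 1 − (1−0.02)·∏(1−qᵢ) over the active causes.
P(high score | ¬easy paper) = 0.02*0.705 + 0.6472*0.295 = 0.014100 + 0.190924 = 0.205024
Restricting to configurations with strong preparation present: 0.6472*0.295 = 0.190924.
So P(strong preparation | high score, ¬easy paper) = 0.190924/0.205024 ≈ 0.9312.

Pr[strong preparation | high score, ¬easy paper] ≈ 0.9312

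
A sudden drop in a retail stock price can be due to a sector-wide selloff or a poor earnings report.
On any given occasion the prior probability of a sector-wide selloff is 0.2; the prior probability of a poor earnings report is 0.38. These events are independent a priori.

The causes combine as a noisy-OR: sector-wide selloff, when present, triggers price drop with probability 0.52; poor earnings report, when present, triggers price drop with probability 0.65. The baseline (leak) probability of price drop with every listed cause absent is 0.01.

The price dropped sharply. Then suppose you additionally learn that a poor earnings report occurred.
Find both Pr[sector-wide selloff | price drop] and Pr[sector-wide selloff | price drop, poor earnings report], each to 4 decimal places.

Under noisy-OR, P(price drop | causes) = 1 − (1−0.01)·∏(1−qᵢ) over the active causes.
Enumerate the 4 (sector-wide selloff, poor earnings report) configurations and weight by the priors:
  P(price drop) = 0.01×0.8×0.62 + 0.6535×0.8×0.38 + 0.5248×0.2×0.62 + 0.83368×0.2×0.38
        = 0.004960 + 0.198664 + 0.065075 + 0.063360 = 0.332059
Keeping only the sector-wide selloff-present terms gives 0.128435, so
  P(sector-wide selloff | price drop) = 0.128435 / 0.332059 ≈ 0.3868

With the extra evidence:
Numerator (weight on configurations with sector-wide selloff): 0.83368*0.2 = 0.166736
Normalizer over all consistent configurations: 0.6535*0.8 + 0.83368*0.2 = 0.689536
P(sector-wide selloff | price drop, poor earnings report) = 0.166736/0.689536 ≈ 0.2418
The drop from 0.3868 to 0.2418 is the explaining-away (discounting) effect.

Pr[sector-wide selloff | price drop] ≈ 0.3868; Pr[sector-wide selloff | price drop, poor earnings report] ≈ 0.2418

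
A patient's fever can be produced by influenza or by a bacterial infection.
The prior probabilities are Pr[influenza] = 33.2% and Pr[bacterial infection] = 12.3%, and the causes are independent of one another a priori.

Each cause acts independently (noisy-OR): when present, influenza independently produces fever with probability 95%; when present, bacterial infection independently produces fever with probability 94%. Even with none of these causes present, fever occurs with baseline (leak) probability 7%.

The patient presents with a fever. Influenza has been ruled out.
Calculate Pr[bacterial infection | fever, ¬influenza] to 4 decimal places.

Pr[bacterial infection | fever, ¬influenza] ≈ 0.6542

Under noisy-OR, P(fever | causes) = 1 − (1−0.07)·∏(1−qᵢ) over the active causes.
Weight on bacterial infection=true, given the evidence: 0.9442×0.123 = 0.116137
Denominator P(fever | ¬influenza): 0.07×0.877 + 0.9442×0.123 = 0.177527
P(bacterial infection | fever, ¬influenza) = 0.116137/0.177527 ≈ 0.6542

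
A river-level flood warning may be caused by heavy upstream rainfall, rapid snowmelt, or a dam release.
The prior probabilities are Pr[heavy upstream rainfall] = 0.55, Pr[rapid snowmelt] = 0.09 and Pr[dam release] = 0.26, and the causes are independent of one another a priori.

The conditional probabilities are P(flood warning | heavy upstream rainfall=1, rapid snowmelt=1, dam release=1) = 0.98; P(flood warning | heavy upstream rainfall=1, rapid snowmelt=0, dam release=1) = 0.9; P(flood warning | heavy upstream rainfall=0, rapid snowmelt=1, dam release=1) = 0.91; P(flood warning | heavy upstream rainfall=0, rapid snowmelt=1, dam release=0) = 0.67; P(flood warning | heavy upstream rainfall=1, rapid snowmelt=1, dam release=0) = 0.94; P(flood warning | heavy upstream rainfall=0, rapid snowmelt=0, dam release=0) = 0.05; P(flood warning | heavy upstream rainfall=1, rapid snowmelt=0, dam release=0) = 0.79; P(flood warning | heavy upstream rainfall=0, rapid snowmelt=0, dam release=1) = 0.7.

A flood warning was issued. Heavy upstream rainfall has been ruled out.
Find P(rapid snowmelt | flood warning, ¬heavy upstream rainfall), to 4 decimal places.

P(rapid snowmelt | flood warning, ¬heavy upstream rainfall) ≈ 0.2485

Enumerate the 4 (rapid snowmelt, dam release) configurations and weight by the priors:
  P(flood warning | ¬heavy upstream rainfall) = 0.05*0.91*0.74 + 0.7*0.91*0.26 + 0.67*0.09*0.74 + 0.91*0.09*0.26
        = 0.033670 + 0.165620 + 0.044622 + 0.021294 = 0.265206
The terms with rapid snowmelt present sum to 0.065916, so
  P(rapid snowmelt | flood warning, ¬heavy upstream rainfall) = 0.065916 / 0.265206 ≈ 0.2485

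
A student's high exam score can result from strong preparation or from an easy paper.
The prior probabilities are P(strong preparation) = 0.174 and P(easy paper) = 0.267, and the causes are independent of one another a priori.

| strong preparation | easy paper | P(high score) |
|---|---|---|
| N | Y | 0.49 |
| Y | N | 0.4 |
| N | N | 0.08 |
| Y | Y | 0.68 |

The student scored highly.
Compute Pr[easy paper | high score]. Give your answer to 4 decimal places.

Pr[easy paper | high score] ≈ 0.5841

By total probability over the 4 (strong preparation, easy paper) configurations:
  P(high score) = 0.08·0.826·0.733 + 0.49·0.826·0.267 + 0.4·0.174·0.733 + 0.68·0.174·0.267
        = 0.048437 + 0.108066 + 0.051017 + 0.031591 = 0.239111
Keeping only the easy paper-present terms gives 0.139657, so
  P(easy paper | high score) = 0.139657 / 0.239111 ≈ 0.5841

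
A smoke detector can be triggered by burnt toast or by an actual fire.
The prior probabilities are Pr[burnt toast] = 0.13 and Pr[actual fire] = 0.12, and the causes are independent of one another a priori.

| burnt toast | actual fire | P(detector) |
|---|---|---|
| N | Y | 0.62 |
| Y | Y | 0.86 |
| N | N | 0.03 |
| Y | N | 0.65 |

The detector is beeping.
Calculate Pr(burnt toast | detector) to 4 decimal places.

Pr(burnt toast | detector) ≈ 0.5002

P(detector) = 0.03×0.87×0.88 + 0.62×0.87×0.12 + 0.65×0.13×0.88 + 0.86×0.13×0.12 = 0.022968 + 0.064728 + 0.074360 + 0.013416 = 0.175472
The burnt toast-present share is 0.074360 + 0.013416 = 0.087776.
So P(burnt toast | detector) = 0.087776/0.175472 ≈ 0.5002.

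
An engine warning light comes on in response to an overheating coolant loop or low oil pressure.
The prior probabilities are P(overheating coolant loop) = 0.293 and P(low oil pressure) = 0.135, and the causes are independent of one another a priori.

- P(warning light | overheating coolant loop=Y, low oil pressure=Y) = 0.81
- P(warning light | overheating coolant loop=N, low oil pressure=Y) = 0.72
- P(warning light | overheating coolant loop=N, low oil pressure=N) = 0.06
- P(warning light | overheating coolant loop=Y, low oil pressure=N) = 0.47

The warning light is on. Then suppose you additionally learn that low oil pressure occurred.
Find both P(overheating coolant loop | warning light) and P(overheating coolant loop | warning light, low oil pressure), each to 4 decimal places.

P(overheating coolant loop | warning light) ≈ 0.5891; P(overheating coolant loop | warning light, low oil pressure) ≈ 0.3180

Sum P(warning light|·) weighted by the priors over the 4 (overheating coolant loop, low oil pressure) configurations:
  P(warning light) = 0.06×0.707×0.865 + 0.72×0.707×0.135 + 0.47×0.293×0.865 + 0.81×0.293×0.135
        = 0.036693 + 0.068720 + 0.119119 + 0.032040 = 0.256572
Keeping only the overheating coolant loop-present terms gives 0.151159, so
  P(overheating coolant loop | warning light) = 0.151159 / 0.256572 ≈ 0.5891

With the extra evidence:
P(warning light | low oil pressure) = 0.72*0.707 + 0.81*0.293 = 0.509040 + 0.237330 = 0.746370
The overheating coolant loop-present share is 0.81*0.293 = 0.237330.
P(overheating coolant loop | warning light, low oil pressure) = 0.237330 / 0.746370 ≈ 0.3180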